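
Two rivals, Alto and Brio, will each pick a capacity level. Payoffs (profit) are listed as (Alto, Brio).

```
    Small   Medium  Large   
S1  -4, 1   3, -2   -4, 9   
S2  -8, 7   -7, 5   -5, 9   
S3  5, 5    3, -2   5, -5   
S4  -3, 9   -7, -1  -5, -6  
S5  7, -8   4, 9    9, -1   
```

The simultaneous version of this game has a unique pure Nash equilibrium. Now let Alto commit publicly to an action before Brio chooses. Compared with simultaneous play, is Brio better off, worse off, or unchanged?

Backward induction with Alto moving first.
- S1 → Brio plays Large (best of 1, -2, 9); Alto gets -4.
- S2 → Brio plays Large (best of 7, 5, 9); Alto gets -5.
- S3 → Brio plays Small (best of 5, -2, -5); Alto gets 5.
- S4 → Brio plays Small (best of 9, -1, -6); Alto gets -3.
- S5 → Brio plays Medium (best of -8, 9, -1); Alto gets 4.
Alto's induced payoffs are -4, -5, 5, -3, 4, so Alto commits to S3. Subgame-perfect outcome: (S3, Small) with payoffs (5, 5).
For the simultaneous game, intersect best replies.
Alto's best replies: Small→S5; Medium→S5; Large→S5.
Brio's best replies: S1→Large; S2→Large; S3→Small; S4→Small; S5→Medium.
The unique mutual best reply is (S5, Medium), giving (4, 9).
Brio earns 5 sequentially versus 9 at the Nash outcome: worse off.

worse off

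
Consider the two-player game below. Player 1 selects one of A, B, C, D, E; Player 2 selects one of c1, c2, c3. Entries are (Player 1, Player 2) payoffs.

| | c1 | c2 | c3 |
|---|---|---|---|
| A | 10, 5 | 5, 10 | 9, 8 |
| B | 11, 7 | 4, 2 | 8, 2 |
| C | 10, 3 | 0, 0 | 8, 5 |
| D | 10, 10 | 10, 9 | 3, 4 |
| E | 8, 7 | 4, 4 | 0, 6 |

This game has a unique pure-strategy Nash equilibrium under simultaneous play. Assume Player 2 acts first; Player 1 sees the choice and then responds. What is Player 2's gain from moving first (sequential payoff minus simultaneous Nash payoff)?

Backward induction with Player 2 moving first.
- c1: Player 1 compares 10, 11, 10, 10, 8 and picks B; Player 2 would get 7.
- c2: Player 1 compares 5, 4, 0, 10, 4 and picks D; Player 2 would get 9.
- c3: Player 1 compares 9, 8, 8, 3, 0 and picks A; Player 2 would get 8.
Among 7, 9, 8, the best is 9 at c2. Subgame-perfect outcome: (D, c2) with payoffs (10, 9).
For the simultaneous game, intersect best replies.
Player 1's best replies: c1→B; c2→D; c3→A.
Player 2's best replies: A→c2; B→c1; C→c3; D→c1; E→c1.
The unique mutual best reply is (B, c1), giving (11, 7).
Player 2's commitment gain: 9 − 7 = 2.

2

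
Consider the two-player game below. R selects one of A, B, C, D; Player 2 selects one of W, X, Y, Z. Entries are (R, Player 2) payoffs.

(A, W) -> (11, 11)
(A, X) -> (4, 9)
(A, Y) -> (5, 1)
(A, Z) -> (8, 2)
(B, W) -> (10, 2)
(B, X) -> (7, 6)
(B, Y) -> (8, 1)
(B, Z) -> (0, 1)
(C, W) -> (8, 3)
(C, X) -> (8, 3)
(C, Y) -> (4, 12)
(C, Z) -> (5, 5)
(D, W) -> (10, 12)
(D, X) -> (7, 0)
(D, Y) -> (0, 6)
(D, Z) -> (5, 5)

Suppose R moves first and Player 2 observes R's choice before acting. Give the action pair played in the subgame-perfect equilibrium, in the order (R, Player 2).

Backward induction with R moving first.
- A: BR = W, leader payoff 11.
- B: BR = X, leader payoff 7.
- C: BR = Y, leader payoff 4.
- D: BR = W, leader payoff 10.
Among 11, 7, 4, 10, the best is 11 at A. Subgame-perfect outcome: (A, W) with payoffs (11, 11).

(A, W)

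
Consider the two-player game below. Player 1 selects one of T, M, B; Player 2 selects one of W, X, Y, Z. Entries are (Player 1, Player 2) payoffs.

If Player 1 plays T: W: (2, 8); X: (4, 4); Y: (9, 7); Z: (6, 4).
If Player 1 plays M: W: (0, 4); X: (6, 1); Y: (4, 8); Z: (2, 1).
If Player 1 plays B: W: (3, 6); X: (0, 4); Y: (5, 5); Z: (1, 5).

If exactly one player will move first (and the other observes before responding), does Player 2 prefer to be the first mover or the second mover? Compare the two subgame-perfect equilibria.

If Player 1 leads: Player 2's best replies are T→W, M→Y, B→W; Player 1's induced payoffs 2, 4, 3; outcome (M, Y), payoffs (4, 8).
If Player 2 leads: Player 1's best replies are W→B, X→M, Y→T, Z→T; Player 2's induced payoffs 6, 1, 7, 4; outcome (T, Y), payoffs (9, 7).
Player 2 gets 7 moving first and 8 moving second, so Player 2 prefers to move second.

second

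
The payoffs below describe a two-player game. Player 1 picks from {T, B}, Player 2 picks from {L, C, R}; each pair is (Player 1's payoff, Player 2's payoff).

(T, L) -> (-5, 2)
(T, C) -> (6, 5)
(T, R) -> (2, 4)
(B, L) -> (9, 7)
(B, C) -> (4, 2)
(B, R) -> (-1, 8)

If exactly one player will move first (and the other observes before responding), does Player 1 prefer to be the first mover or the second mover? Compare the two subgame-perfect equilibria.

If Player 1 leads: Player 2's best replies are T→C, B→R; Player 1's induced payoffs 6, -1; outcome (T, C), payoffs (6, 5).
If Player 2 leads: Player 1's best replies are L→B, C→T, R→T; Player 2's induced payoffs 7, 5, 4; outcome (B, L), payoffs (9, 7).
Player 1 gets 6 moving first and 9 moving second, so Player 1 prefers to move second.

second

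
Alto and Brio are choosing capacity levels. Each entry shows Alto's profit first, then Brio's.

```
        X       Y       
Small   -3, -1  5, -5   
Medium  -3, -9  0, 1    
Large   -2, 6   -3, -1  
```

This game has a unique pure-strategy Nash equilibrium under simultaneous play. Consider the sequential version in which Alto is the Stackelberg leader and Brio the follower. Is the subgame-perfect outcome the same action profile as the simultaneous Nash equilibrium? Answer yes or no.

Solve by backward induction (Alto leads).
- Small → Brio plays X (best of -1, -5); Alto gets -3.
- Medium → Brio plays Y (best of -9, 1); Alto gets 0.
- Large → Brio plays X (best of 6, -1); Alto gets -2.
Maximizing over -3, 0, -2, Alto chooses Medium. Subgame-perfect outcome: (Medium, Y) with payoffs (0, 1).
Now find the simultaneous Nash equilibrium.
Alto's best replies: X→Large; Y→Small.
Brio's best replies: Small→X; Medium→Y; Large→X.
Only (Large, X) has each player best-responding; Nash payoffs (-2, 6).
Sequential outcome (Medium, Y) differs from the Nash profile (Large, X).

no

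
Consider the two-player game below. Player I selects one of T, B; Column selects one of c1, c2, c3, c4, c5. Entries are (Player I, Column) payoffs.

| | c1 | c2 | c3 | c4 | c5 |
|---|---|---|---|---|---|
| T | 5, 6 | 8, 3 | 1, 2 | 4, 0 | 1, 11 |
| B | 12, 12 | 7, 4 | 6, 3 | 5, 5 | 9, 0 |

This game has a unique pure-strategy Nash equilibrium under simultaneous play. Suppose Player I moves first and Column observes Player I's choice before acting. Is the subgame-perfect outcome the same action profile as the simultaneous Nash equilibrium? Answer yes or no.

yes

Work backward from Column's decision.
- T → Column plays c5 (best of 6, 3, 2, 0, 11); Player I gets 1.
- B → Column plays c1 (best of 12, 4, 3, 5, 0); Player I gets 12.
Maximizing over 1, 12, Player I chooses B. Subgame-perfect outcome: (B, c1) with payoffs (12, 12).
Now find the simultaneous Nash equilibrium.
Player I's best replies: c1→B; c2→T; c3→B; c4→B; c5→B.
Column's best replies: T→c5; B→c1.
The unique mutual best reply is (B, c1), giving (12, 12).
Sequential outcome (B, c1) coincides with the Nash profile (B, c1).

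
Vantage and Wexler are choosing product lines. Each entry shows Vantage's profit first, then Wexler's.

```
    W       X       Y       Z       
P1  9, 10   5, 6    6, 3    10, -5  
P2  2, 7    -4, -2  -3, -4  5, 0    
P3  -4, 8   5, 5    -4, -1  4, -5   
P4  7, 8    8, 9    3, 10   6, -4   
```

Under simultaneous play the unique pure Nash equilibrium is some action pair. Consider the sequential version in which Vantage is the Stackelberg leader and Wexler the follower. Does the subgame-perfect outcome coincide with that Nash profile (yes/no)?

Work backward from Wexler's decision.
- P1 → Wexler plays W (best of 10, 6, 3, -5); Vantage gets 9.
- P2 → Wexler plays W (best of 7, -2, -4, 0); Vantage gets 2.
- P3 → Wexler plays W (best of 8, 5, -1, -5); Vantage gets -4.
- P4 → Wexler plays Y (best of 8, 9, 10, -4); Vantage gets 3.
Vantage's induced payoffs are 9, 2, -4, 3, so Vantage commits to P1. Subgame-perfect outcome: (P1, W) with payoffs (9, 10).
Under simultaneous play:
Vantage's best replies: W→P1; X→P4; Y→P1; Z→P1.
Wexler's best replies: P1→W; P2→W; P3→W; P4→Y.
Only (P1, W) has each player best-responding; Nash payoffs (9, 10).
Sequential outcome (P1, W) coincides with the Nash profile (P1, W).

yes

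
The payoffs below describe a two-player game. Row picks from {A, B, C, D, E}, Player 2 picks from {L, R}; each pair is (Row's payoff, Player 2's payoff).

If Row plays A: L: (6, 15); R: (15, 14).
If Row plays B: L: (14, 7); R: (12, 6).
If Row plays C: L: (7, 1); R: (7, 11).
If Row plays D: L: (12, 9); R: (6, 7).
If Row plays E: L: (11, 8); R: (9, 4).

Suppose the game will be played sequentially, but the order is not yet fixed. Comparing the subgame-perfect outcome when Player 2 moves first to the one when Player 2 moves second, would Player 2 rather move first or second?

If Row leads: Player 2's best replies are A→L, B→L, C→R, D→L, E→L; Row's induced payoffs 6, 14, 7, 12, 11; outcome (B, L), payoffs (14, 7).
If Player 2 leads: Row's best replies are L→B, R→A; Player 2's induced payoffs 7, 14; outcome (A, R), payoffs (15, 14).
Player 2 gets 14 moving first and 7 moving second, so Player 2 prefers to move first.

first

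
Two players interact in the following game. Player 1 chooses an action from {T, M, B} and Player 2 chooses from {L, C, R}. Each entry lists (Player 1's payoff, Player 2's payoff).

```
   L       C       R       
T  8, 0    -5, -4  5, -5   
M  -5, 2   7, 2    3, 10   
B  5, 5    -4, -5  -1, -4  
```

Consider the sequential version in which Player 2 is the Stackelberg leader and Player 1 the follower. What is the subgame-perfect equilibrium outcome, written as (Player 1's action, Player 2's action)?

Player 1 best-responds to each possible Player 2 move:
- L → Player 1 plays T (best of 8, -5, 5); Player 2 gets 0.
- C → Player 1 plays M (best of -5, 7, -4); Player 2 gets 2.
- R → Player 1 plays T (best of 5, 3, -1); Player 2 gets -5.
Among 0, 2, -5, the best is 2 at C. Subgame-perfect outcome: (M, C) with payoffs (7, 2).

(M, C)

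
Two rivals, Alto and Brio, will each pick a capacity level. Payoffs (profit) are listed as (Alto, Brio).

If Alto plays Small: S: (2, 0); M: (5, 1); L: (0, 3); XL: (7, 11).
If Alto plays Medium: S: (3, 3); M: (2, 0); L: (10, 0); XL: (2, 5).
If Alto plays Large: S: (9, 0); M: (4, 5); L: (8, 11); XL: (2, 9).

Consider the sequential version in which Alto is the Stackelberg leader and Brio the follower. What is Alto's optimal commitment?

Large

Solve by backward induction (Alto leads).
- Small → Brio plays XL (best of 0, 1, 3, 11); Alto gets 7.
- Medium → Brio plays XL (best of 3, 0, 0, 5); Alto gets 2.
- Large → Brio plays L (best of 0, 5, 11, 9); Alto gets 8.
Among 7, 2, 8, the best is 8 at Large. Subgame-perfect outcome: (Large, L) with payoffs (8, 11).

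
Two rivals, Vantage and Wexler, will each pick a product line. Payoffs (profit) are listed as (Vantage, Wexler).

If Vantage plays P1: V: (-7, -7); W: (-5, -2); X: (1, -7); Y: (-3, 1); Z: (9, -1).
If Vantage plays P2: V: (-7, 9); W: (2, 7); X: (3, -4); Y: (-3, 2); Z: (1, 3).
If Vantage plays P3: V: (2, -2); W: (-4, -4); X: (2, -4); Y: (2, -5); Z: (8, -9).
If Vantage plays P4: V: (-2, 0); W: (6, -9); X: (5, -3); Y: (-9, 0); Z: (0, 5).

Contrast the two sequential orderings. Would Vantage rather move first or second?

If Vantage leads: Wexler's best replies are P1→Y, P2→V, P3→V, P4→Z; Vantage's induced payoffs -3, -7, 2, 0; outcome (P3, V), payoffs (2, -2).
If Wexler leads: Vantage's best replies are V→P3, W→P4, X→P4, Y→P3, Z→P1; Wexler's induced payoffs -2, -9, -3, -5, -1; outcome (P1, Z), payoffs (9, -1).
Vantage gets 2 moving first and 9 moving second, so Vantage prefers to move second.

second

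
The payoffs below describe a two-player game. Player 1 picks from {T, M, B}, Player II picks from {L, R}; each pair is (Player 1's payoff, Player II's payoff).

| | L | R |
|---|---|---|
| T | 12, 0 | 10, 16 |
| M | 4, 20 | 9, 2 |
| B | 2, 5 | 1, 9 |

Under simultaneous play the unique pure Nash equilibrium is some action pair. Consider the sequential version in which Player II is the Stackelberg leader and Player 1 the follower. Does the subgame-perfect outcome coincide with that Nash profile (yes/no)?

yes

Solve by backward induction (Player II leads).
- L: Player 1 compares 12, 4, 2 and picks T; Player II would get 0.
- R: Player 1 compares 10, 9, 1 and picks T; Player II would get 16.
Among 0, 16, the best is 16 at R. Subgame-perfect outcome: (T, R) with payoffs (10, 16).
Under simultaneous play:
Player 1's best replies: L→T; R→T.
Player II's best replies: T→R; M→L; B→R.
Only (T, R) has each player best-responding; Nash payoffs (10, 16).
Sequential outcome (T, R) coincides with the Nash profile (T, R).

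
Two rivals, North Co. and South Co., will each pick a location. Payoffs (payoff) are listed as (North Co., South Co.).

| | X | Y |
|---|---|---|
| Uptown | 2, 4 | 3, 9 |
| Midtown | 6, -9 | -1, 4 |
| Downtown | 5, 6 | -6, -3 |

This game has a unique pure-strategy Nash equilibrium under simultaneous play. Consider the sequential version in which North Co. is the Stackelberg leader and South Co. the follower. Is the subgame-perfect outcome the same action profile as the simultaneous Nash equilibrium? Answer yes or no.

no

South Co. best-responds to each possible North Co. move:
- Uptown → South Co. plays Y (best of 4, 9); North Co. gets 3.
- Midtown → South Co. plays Y (best of -9, 4); North Co. gets -1.
- Downtown → South Co. plays X (best of 6, -3); North Co. gets 5.
Among 3, -1, 5, the best is 5 at Downtown. Subgame-perfect outcome: (Downtown, X) with payoffs (5, 6).
Now find the simultaneous Nash equilibrium.
North Co.'s best replies: X→Midtown; Y→Uptown.
South Co.'s best replies: Uptown→Y; Midtown→Y; Downtown→X.
The unique mutual best reply is (Uptown, Y), giving (3, 9).
Sequential outcome (Downtown, X) differs from the Nash profile (Uptown, Y).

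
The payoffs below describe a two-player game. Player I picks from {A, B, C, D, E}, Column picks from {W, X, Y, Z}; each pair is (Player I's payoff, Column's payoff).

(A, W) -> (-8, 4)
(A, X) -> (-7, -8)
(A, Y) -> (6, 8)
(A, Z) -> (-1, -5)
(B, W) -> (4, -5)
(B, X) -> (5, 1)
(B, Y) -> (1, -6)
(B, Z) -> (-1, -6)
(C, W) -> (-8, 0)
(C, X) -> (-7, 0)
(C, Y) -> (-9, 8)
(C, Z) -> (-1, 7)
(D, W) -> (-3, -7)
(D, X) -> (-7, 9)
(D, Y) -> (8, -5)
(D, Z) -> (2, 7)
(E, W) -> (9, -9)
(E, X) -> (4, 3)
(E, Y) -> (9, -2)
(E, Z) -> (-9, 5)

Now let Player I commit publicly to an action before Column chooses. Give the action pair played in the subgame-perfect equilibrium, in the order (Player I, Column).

(A, Y)

Work backward from Column's decision.
- A: Column compares 4, -8, 8, -5 and picks Y; Player I would get 6.
- B: Column compares -5, 1, -6, -6 and picks X; Player I would get 5.
- C: Column compares 0, 0, 8, 7 and picks Y; Player I would get -9.
- D: Column compares -7, 9, -5, 7 and picks X; Player I would get -7.
- E: Column compares -9, 3, -2, 5 and picks Z; Player I would get -9.
Maximizing over 6, 5, -9, -7, -9, Player I chooses A. Subgame-perfect outcome: (A, Y) with payoffs (6, 8).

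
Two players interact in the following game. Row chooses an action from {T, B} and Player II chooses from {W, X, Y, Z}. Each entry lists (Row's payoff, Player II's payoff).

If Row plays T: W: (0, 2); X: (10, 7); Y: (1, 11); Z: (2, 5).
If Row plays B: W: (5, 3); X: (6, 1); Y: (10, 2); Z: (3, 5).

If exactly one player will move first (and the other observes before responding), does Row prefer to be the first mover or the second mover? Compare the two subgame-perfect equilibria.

If Row leads: Player II's best replies are T→Y, B→Z; Row's induced payoffs 1, 3; outcome (B, Z), payoffs (3, 5).
If Player II leads: Row's best replies are W→B, X→T, Y→B, Z→B; Player II's induced payoffs 3, 7, 2, 5; outcome (T, X), payoffs (10, 7).
Row gets 3 moving first and 10 moving second, so Row prefers to move second.

second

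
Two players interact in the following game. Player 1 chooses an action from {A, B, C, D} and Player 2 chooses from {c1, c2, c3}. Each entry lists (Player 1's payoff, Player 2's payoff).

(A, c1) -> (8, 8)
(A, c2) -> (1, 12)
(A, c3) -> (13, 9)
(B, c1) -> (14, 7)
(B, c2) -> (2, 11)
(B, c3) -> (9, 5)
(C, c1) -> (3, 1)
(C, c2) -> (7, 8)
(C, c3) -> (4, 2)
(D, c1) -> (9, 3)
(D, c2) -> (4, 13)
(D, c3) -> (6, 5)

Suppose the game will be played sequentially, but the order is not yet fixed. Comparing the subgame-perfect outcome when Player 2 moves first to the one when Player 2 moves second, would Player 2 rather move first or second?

If Player 1 leads: Player 2's best replies are A→c2, B→c2, C→c2, D→c2; Player 1's induced payoffs 1, 2, 7, 4; outcome (C, c2), payoffs (7, 8).
If Player 2 leads: Player 1's best replies are c1→B, c2→C, c3→A; Player 2's induced payoffs 7, 8, 9; outcome (A, c3), payoffs (13, 9).
Player 2 gets 9 moving first and 8 moving second, so Player 2 prefers to move first.

first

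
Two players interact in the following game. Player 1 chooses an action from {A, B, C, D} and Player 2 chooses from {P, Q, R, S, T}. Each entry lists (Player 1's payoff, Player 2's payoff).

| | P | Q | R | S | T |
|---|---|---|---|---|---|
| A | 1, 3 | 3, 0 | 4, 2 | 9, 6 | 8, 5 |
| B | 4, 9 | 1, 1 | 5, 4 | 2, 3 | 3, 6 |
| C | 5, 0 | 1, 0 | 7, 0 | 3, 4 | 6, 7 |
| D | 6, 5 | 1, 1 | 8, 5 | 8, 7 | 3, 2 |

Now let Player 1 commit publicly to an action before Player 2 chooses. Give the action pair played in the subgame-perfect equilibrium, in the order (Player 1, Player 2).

Player 2 best-responds to each possible Player 1 move:
- A → Player 2 plays S (best of 3, 0, 2, 6, 5); Player 1 gets 9.
- B → Player 2 plays P (best of 9, 1, 4, 3, 6); Player 1 gets 4.
- C → Player 2 plays T (best of 0, 0, 0, 4, 7); Player 1 gets 6.
- D → Player 2 plays S (best of 5, 1, 5, 7, 2); Player 1 gets 8.
Maximizing over 9, 4, 6, 8, Player 1 chooses A. Subgame-perfect outcome: (A, S) with payoffs (9, 6).

(A, S)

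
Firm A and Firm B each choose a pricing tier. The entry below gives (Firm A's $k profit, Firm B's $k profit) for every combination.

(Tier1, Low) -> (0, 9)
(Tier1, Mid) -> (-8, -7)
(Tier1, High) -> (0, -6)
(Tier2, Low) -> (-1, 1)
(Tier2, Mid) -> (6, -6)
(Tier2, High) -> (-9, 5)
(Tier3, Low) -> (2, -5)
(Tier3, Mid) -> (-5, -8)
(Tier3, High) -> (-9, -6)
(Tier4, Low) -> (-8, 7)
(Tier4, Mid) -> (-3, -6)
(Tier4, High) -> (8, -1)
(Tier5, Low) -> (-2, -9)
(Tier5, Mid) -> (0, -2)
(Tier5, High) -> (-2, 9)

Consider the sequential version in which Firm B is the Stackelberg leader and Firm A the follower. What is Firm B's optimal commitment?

Backward induction with Firm B moving first.
- Low: Firm A compares 0, -1, 2, -8, -2 and picks Tier3; Firm B would get -5.
- Mid: Firm A compares -8, 6, -5, -3, 0 and picks Tier2; Firm B would get -6.
- High: Firm A compares 0, -9, -9, 8, -2 and picks Tier4; Firm B would get -1.
Among -5, -6, -1, the best is -1 at High. Subgame-perfect outcome: (Tier4, High) with payoffs (8, -1).

High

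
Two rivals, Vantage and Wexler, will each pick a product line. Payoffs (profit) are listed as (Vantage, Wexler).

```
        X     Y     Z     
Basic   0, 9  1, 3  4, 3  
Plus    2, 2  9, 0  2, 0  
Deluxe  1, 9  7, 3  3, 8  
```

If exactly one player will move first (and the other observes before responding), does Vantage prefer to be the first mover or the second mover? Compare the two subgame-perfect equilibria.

second

If Vantage leads: Wexler's best replies are Basic→X, Plus→X, Deluxe→X; Vantage's induced payoffs 0, 2, 1; outcome (Plus, X), payoffs (2, 2).
If Wexler leads: Vantage's best replies are X→Plus, Y→Plus, Z→Basic; Wexler's induced payoffs 2, 0, 3; outcome (Basic, Z), payoffs (4, 3).
Vantage gets 2 moving first and 4 moving second, so Vantage prefers to move second.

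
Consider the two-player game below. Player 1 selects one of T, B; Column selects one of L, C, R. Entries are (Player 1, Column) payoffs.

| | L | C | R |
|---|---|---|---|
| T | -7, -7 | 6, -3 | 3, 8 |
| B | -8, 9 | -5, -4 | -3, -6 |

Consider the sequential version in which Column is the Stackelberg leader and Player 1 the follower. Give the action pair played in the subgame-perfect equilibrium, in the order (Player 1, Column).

Backward induction with Column moving first.
- L: BR = T, leader payoff -7.
- C: BR = T, leader payoff -3.
- R: BR = T, leader payoff 8.
Maximizing over -7, -3, 8, Column chooses R. Subgame-perfect outcome: (T, R) with payoffs (3, 8).

(T, R)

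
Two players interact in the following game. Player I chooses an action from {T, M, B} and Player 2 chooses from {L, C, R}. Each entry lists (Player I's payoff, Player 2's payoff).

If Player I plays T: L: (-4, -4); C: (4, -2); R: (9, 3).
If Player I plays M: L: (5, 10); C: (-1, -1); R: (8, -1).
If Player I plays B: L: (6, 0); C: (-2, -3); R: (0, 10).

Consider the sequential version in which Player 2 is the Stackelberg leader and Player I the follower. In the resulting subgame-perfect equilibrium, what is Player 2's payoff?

3

Player I best-responds to each possible Player 2 move:
- L: BR = B, leader payoff 0.
- C: BR = T, leader payoff -2.
- R: BR = T, leader payoff 3.
Among 0, -2, 3, the best is 3 at R. Subgame-perfect outcome: (T, R) with payoffs (9, 3).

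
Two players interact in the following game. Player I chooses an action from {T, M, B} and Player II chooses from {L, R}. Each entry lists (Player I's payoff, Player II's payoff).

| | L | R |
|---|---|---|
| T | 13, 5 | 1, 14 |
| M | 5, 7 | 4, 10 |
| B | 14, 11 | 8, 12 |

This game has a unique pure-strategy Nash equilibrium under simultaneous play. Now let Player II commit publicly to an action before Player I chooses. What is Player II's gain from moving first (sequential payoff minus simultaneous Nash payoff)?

Work backward from Player I's decision.
- L: BR = B, leader payoff 11.
- R: BR = B, leader payoff 12.
Player II's induced payoffs are 11, 12, so Player II commits to R. Subgame-perfect outcome: (B, R) with payoffs (8, 12).
For the simultaneous game, intersect best replies.
Player I's best replies: L→B; R→B.
Player II's best replies: T→R; M→R; B→R.
The unique mutual best reply is (B, R), giving (8, 12).
Player II's commitment gain: 12 − 12 = 0.

0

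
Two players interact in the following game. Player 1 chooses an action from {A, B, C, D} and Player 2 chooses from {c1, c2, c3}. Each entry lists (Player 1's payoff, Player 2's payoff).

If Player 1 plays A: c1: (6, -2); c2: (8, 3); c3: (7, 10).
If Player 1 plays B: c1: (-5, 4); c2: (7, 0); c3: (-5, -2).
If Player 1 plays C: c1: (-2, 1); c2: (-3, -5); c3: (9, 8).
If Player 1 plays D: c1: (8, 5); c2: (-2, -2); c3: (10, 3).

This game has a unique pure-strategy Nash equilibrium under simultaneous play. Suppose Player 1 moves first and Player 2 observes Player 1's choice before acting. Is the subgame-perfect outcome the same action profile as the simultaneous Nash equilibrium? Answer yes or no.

no

Solve by backward induction (Player 1 leads).
- A: Player 2 compares -2, 3, 10 and picks c3; Player 1 would get 7.
- B: Player 2 compares 4, 0, -2 and picks c1; Player 1 would get -5.
- C: Player 2 compares 1, -5, 8 and picks c3; Player 1 would get 9.
- D: Player 2 compares 5, -2, 3 and picks c1; Player 1 would get 8.
Maximizing over 7, -5, 9, 8, Player 1 chooses C. Subgame-perfect outcome: (C, c3) with payoffs (9, 8).
For the simultaneous game, intersect best replies.
Player 1's best replies: c1→D; c2→A; c3→D.
Player 2's best replies: A→c3; B→c1; C→c3; D→c1.
The unique mutual best reply is (D, c1), giving (8, 5).
Sequential outcome (C, c3) differs from the Nash profile (D, c1).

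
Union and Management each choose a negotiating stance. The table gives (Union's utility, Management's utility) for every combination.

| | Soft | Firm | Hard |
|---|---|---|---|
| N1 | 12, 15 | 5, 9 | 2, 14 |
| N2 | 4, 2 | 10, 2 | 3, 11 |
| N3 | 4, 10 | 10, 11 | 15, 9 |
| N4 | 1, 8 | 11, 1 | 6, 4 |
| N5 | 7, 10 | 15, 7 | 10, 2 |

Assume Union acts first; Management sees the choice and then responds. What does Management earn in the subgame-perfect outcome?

15

Work backward from Management's decision.
- N1 → Management plays Soft (best of 15, 9, 14); Union gets 12.
- N2 → Management plays Hard (best of 2, 2, 11); Union gets 3.
- N3 → Management plays Firm (best of 10, 11, 9); Union gets 10.
- N4 → Management plays Soft (best of 8, 1, 4); Union gets 1.
- N5 → Management plays Soft (best of 10, 7, 2); Union gets 7.
Among 12, 3, 10, 1, 7, the best is 12 at N1. Subgame-perfect outcome: (N1, Soft) with payoffs (12, 15).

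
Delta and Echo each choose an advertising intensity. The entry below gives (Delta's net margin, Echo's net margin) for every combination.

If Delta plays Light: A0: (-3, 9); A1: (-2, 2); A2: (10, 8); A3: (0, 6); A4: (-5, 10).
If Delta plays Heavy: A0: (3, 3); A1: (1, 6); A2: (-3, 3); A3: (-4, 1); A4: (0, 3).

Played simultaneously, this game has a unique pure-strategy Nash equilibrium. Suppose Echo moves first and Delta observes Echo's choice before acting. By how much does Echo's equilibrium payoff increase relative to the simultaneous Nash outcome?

2

Delta best-responds to each possible Echo move:
- A0: BR = Heavy, leader payoff 3.
- A1: BR = Heavy, leader payoff 6.
- A2: BR = Light, leader payoff 8.
- A3: BR = Light, leader payoff 6.
- A4: BR = Heavy, leader payoff 3.
Among 3, 6, 8, 6, 3, the best is 8 at A2. Subgame-perfect outcome: (Light, A2) with payoffs (10, 8).
Under simultaneous play:
Delta's best replies: A0→Heavy; A1→Heavy; A2→Light; A3→Light; A4→Heavy.
Echo's best replies: Light→A4; Heavy→A1.
Only (Heavy, A1) has each player best-responding; Nash payoffs (1, 6).
Echo's commitment gain: 8 − 6 = 2.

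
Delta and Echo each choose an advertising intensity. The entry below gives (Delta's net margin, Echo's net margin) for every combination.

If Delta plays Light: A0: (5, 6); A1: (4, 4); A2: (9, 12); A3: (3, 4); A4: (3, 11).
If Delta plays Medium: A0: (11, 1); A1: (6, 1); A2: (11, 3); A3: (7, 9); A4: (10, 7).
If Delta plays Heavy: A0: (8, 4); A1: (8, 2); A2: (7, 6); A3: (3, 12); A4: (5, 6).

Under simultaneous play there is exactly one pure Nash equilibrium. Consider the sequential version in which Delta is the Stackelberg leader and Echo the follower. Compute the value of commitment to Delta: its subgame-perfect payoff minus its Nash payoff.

Echo best-responds to each possible Delta move:
- Light: BR = A2, leader payoff 9.
- Medium: BR = A3, leader payoff 7.
- Heavy: BR = A3, leader payoff 3.
Delta's induced payoffs are 9, 7, 3, so Delta commits to Light. Subgame-perfect outcome: (Light, A2) with payoffs (9, 12).
Under simultaneous play:
Delta's best replies: A0→Medium; A1→Heavy; A2→Medium; A3→Medium; A4→Medium.
Echo's best replies: Light→A2; Medium→A3; Heavy→A3.
The unique mutual best reply is (Medium, A3), giving (7, 9).
Delta's commitment gain: 9 − 7 = 2.

2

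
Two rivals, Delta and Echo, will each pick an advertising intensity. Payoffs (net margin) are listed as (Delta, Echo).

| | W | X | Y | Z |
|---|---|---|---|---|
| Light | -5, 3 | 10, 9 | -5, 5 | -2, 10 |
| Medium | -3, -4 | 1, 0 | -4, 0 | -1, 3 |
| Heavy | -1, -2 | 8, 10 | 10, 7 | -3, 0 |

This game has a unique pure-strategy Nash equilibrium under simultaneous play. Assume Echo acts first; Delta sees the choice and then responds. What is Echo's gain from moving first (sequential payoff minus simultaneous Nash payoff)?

Delta best-responds to each possible Echo move:
- W: Delta compares -5, -3, -1 and picks Heavy; Echo would get -2.
- X: Delta compares 10, 1, 8 and picks Light; Echo would get 9.
- Y: Delta compares -5, -4, 10 and picks Heavy; Echo would get 7.
- Z: Delta compares -2, -1, -3 and picks Medium; Echo would get 3.
Maximizing over -2, 9, 7, 3, Echo chooses X. Subgame-perfect outcome: (Light, X) with payoffs (10, 9).
Now find the simultaneous Nash equilibrium.
Delta's best replies: W→Heavy; X→Light; Y→Heavy; Z→Medium.
Echo's best replies: Light→Z; Medium→Z; Heavy→X.
Only (Medium, Z) has each player best-responding; Nash payoffs (-1, 3).
Echo's commitment gain: 9 − 3 = 6.

6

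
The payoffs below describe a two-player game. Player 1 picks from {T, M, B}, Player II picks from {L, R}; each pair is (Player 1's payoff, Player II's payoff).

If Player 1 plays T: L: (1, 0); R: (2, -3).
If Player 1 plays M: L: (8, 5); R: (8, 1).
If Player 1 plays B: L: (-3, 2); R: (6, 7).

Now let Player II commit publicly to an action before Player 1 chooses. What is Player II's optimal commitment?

L

Player 1 best-responds to each possible Player II move:
- L → Player 1 plays M (best of 1, 8, -3); Player II gets 5.
- R → Player 1 plays M (best of 2, 8, 6); Player II gets 1.
Maximizing over 5, 1, Player II chooses L. Subgame-perfect outcome: (M, L) with payoffs (8, 5).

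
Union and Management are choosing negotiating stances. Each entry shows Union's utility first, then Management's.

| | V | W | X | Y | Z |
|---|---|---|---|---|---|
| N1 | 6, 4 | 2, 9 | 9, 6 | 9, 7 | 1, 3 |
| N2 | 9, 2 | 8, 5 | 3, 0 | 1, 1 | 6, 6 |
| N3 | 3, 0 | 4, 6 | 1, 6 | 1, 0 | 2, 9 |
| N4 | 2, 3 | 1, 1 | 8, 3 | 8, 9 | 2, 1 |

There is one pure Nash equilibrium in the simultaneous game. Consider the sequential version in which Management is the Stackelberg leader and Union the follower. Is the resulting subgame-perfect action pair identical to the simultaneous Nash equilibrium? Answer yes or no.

no

Solve by backward induction (Management leads).
- V: Union compares 6, 9, 3, 2 and picks N2; Management would get 2.
- W: Union compares 2, 8, 4, 1 and picks N2; Management would get 5.
- X: Union compares 9, 3, 1, 8 and picks N1; Management would get 6.
- Y: Union compares 9, 1, 1, 8 and picks N1; Management would get 7.
- Z: Union compares 1, 6, 2, 2 and picks N2; Management would get 6.
Among 2, 5, 6, 7, 6, the best is 7 at Y. Subgame-perfect outcome: (N1, Y) with payoffs (9, 7).
Now find the simultaneous Nash equilibrium.
Union's best replies: V→N2; W→N2; X→N1; Y→N1; Z→N2.
Management's best replies: N1→W; N2→Z; N3→Z; N4→Y.
The unique mutual best reply is (N2, Z), giving (6, 6).
Sequential outcome (N1, Y) differs from the Nash profile (N2, Z).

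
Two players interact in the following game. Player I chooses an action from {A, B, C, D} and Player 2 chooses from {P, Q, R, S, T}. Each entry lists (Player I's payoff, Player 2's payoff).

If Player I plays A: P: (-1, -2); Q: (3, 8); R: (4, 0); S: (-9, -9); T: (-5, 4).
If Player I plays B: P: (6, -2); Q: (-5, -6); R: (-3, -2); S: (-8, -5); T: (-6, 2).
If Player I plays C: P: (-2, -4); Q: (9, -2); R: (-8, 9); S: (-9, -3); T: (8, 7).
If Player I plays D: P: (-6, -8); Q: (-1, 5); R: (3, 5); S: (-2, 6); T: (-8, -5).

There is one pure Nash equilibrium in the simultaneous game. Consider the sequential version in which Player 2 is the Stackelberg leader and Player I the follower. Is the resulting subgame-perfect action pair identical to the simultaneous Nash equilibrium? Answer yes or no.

no

Player I best-responds to each possible Player 2 move:
- P: BR = B, leader payoff -2.
- Q: BR = C, leader payoff -2.
- R: BR = A, leader payoff 0.
- S: BR = D, leader payoff 6.
- T: BR = C, leader payoff 7.
Maximizing over -2, -2, 0, 6, 7, Player 2 chooses T. Subgame-perfect outcome: (C, T) with payoffs (8, 7).
Under simultaneous play:
Player I's best replies: P→B; Q→C; R→A; S→D; T→C.
Player 2's best replies: A→Q; B→T; C→R; D→S.
The unique mutual best reply is (D, S), giving (-2, 6).
Sequential outcome (C, T) differs from the Nash profile (D, S).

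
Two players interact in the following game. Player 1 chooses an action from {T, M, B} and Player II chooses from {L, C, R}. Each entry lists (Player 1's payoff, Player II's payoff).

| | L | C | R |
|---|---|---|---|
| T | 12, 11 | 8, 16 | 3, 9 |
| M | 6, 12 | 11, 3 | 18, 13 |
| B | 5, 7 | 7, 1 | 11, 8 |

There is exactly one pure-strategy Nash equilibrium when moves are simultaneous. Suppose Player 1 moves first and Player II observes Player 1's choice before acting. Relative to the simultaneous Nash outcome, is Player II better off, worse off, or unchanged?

unchanged

Backward induction with Player 1 moving first.
- T: BR = C, leader payoff 8.
- M: BR = R, leader payoff 18.
- B: BR = R, leader payoff 11.
Among 8, 18, 11, the best is 18 at M. Subgame-perfect outcome: (M, R) with payoffs (18, 13).
Under simultaneous play:
Player 1's best replies: L→T; C→M; R→M.
Player II's best replies: T→C; M→R; B→R.
The unique mutual best reply is (M, R), giving (18, 13).
Player II earns 13 sequentially versus 13 at the Nash outcome: unchanged.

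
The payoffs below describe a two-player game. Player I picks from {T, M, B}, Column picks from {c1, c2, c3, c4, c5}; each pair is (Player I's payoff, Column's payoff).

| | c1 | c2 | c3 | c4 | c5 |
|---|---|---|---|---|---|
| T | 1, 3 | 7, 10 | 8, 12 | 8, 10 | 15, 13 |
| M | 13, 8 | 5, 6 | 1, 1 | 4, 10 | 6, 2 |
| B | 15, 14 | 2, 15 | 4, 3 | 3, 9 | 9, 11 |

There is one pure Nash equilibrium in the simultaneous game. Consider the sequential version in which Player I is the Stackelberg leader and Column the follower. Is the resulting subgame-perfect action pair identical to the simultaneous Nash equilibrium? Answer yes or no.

Column best-responds to each possible Player I move:
- T: BR = c5, leader payoff 15.
- M: BR = c4, leader payoff 4.
- B: BR = c2, leader payoff 2.
Maximizing over 15, 4, 2, Player I chooses T. Subgame-perfect outcome: (T, c5) with payoffs (15, 13).
Now find the simultaneous Nash equilibrium.
Player I's best replies: c1→B; c2→T; c3→T; c4→T; c5→T.
Column's best replies: T→c5; M→c4; B→c2.
The unique mutual best reply is (T, c5), giving (15, 13).
Sequential outcome (T, c5) coincides with the Nash profile (T, c5).

yes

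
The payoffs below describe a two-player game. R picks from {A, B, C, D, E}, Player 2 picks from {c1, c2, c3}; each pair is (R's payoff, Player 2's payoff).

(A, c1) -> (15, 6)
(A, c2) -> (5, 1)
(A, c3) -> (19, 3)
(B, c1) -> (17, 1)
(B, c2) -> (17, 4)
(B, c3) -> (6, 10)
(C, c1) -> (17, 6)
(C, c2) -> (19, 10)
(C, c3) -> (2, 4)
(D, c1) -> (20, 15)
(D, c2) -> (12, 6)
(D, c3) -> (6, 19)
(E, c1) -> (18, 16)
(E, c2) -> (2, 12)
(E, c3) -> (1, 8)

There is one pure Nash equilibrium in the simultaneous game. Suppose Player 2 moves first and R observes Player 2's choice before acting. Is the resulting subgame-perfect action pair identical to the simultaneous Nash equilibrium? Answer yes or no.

Solve by backward induction (Player 2 leads).
- c1: R compares 15, 17, 17, 20, 18 and picks D; Player 2 would get 15.
- c2: R compares 5, 17, 19, 12, 2 and picks C; Player 2 would get 10.
- c3: R compares 19, 6, 2, 6, 1 and picks A; Player 2 would get 3.
Player 2's induced payoffs are 15, 10, 3, so Player 2 commits to c1. Subgame-perfect outcome: (D, c1) with payoffs (20, 15).
Now find the simultaneous Nash equilibrium.
R's best replies: c1→D; c2→C; c3→A.
Player 2's best replies: A→c1; B→c3; C→c2; D→c3; E→c1.
Only (C, c2) has each player best-responding; Nash payoffs (19, 10).
Sequential outcome (D, c1) differs from the Nash profile (C, c2).

no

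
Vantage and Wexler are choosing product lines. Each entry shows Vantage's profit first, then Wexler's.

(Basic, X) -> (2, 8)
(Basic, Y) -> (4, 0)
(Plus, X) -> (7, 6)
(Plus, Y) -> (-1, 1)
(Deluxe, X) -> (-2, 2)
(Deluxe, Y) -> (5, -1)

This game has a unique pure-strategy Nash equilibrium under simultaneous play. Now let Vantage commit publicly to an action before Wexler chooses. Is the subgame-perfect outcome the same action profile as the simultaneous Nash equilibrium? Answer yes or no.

yes

Wexler best-responds to each possible Vantage move:
- Basic: Wexler compares 8, 0 and picks X; Vantage would get 2.
- Plus: Wexler compares 6, 1 and picks X; Vantage would get 7.
- Deluxe: Wexler compares 2, -1 and picks X; Vantage would get -2.
Maximizing over 2, 7, -2, Vantage chooses Plus. Subgame-perfect outcome: (Plus, X) with payoffs (7, 6).
Under simultaneous play:
Vantage's best replies: X→Plus; Y→Deluxe.
Wexler's best replies: Basic→X; Plus→X; Deluxe→X.
Only (Plus, X) has each player best-responding; Nash payoffs (7, 6).
Sequential outcome (Plus, X) coincides with the Nash profile (Plus, X).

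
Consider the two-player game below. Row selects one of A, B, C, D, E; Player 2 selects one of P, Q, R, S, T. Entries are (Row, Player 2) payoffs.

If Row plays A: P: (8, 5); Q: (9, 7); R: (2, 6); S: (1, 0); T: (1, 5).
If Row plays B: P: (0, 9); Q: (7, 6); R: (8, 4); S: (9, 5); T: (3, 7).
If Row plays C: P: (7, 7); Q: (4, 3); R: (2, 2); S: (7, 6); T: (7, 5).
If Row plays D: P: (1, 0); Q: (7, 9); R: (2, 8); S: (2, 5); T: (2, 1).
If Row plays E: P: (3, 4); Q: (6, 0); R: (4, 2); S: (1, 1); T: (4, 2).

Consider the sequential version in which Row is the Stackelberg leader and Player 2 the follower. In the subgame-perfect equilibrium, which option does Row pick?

Solve by backward induction (Row leads).
- A → Player 2 plays Q (best of 5, 7, 6, 0, 5); Row gets 9.
- B → Player 2 plays P (best of 9, 6, 4, 5, 7); Row gets 0.
- C → Player 2 plays P (best of 7, 3, 2, 6, 5); Row gets 7.
- D → Player 2 plays Q (best of 0, 9, 8, 5, 1); Row gets 7.
- E → Player 2 plays P (best of 4, 0, 2, 1, 2); Row gets 3.
Among 9, 0, 7, 7, 3, the best is 9 at A. Subgame-perfect outcome: (A, Q) with payoffs (9, 7).

A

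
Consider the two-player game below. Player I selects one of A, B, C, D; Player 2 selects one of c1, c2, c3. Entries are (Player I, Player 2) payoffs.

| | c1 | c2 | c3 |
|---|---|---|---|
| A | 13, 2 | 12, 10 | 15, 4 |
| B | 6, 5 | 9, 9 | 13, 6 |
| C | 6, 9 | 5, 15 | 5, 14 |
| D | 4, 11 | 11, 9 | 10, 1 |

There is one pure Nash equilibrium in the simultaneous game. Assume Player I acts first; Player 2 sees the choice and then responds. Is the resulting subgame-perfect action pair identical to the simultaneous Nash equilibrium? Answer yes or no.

yes

Player 2 best-responds to each possible Player I move:
- A: BR = c2, leader payoff 12.
- B: BR = c2, leader payoff 9.
- C: BR = c2, leader payoff 5.
- D: BR = c1, leader payoff 4.
Player I's induced payoffs are 12, 9, 5, 4, so Player I commits to A. Subgame-perfect outcome: (A, c2) with payoffs (12, 10).
For the simultaneous game, intersect best replies.
Player I's best replies: c1→A; c2→A; c3→A.
Player 2's best replies: A→c2; B→c2; C→c2; D→c1.
The unique mutual best reply is (A, c2), giving (12, 10).
Sequential outcome (A, c2) coincides with the Nash profile (A, c2).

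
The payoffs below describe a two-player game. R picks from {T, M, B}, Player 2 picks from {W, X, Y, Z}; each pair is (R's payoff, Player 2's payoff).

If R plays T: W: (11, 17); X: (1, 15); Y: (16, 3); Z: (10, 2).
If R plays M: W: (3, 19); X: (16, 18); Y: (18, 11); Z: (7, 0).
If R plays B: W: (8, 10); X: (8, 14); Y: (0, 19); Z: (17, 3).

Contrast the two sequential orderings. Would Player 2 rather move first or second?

first

If R leads: Player 2's best replies are T→W, M→W, B→Y; R's induced payoffs 11, 3, 0; outcome (T, W), payoffs (11, 17).
If Player 2 leads: R's best replies are W→T, X→M, Y→M, Z→B; Player 2's induced payoffs 17, 18, 11, 3; outcome (M, X), payoffs (16, 18).
Player 2 gets 18 moving first and 17 moving second, so Player 2 prefers to move first.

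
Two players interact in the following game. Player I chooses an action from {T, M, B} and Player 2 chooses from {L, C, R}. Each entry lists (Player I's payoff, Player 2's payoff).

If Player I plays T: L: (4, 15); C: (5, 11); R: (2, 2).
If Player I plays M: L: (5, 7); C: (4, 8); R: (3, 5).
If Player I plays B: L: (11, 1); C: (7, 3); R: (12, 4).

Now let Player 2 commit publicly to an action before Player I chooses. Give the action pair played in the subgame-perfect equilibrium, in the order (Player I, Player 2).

Work backward from Player I's decision.
- L → Player I plays B (best of 4, 5, 11); Player 2 gets 1.
- C → Player I plays B (best of 5, 4, 7); Player 2 gets 3.
- R → Player I plays B (best of 2, 3, 12); Player 2 gets 4.
Player 2's induced payoffs are 1, 3, 4, so Player 2 commits to R. Subgame-perfect outcome: (B, R) with payoffs (12, 4).

(B, R)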